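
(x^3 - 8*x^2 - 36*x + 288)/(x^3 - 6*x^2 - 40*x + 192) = (x - 6)/(x - 4)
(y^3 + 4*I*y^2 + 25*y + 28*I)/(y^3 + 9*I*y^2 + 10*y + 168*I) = (y + I)/(y + 6*I)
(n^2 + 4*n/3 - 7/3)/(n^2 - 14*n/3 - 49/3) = (n - 1)/(n - 7)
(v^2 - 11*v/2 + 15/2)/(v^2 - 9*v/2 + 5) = (v - 3)/(v - 2)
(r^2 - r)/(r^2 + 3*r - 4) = r/(r + 4)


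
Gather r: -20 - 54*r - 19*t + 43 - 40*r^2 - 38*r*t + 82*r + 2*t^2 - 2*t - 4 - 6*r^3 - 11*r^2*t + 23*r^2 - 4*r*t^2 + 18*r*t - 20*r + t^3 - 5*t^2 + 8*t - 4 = -6*r^3 + r^2*(-11*t - 17) + r*(-4*t^2 - 20*t + 8) + t^3 - 3*t^2 - 13*t + 15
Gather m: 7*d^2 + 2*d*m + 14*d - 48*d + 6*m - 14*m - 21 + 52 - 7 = 7*d^2 - 34*d + m*(2*d - 8) + 24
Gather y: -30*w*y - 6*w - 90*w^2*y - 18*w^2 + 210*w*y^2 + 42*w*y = -18*w^2 + 210*w*y^2 - 6*w + y*(-90*w^2 + 12*w)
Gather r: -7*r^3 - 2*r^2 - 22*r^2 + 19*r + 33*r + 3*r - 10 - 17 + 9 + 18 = -7*r^3 - 24*r^2 + 55*r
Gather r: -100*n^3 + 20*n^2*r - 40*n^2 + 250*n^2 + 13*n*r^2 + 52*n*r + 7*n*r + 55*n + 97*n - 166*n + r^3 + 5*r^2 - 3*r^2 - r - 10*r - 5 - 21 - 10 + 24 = -100*n^3 + 210*n^2 - 14*n + r^3 + r^2*(13*n + 2) + r*(20*n^2 + 59*n - 11) - 12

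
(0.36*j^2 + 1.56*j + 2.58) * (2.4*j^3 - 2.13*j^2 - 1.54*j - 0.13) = 0.864*j^5 + 2.9772*j^4 + 2.3148*j^3 - 7.9446*j^2 - 4.176*j - 0.3354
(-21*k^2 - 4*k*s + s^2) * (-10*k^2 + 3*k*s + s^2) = 210*k^4 - 23*k^3*s - 43*k^2*s^2 - k*s^3 + s^4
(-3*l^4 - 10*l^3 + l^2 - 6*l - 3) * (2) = -6*l^4 - 20*l^3 + 2*l^2 - 12*l - 6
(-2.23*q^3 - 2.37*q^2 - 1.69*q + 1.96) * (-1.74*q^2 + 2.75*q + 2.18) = 3.8802*q^5 - 2.0087*q^4 - 8.4383*q^3 - 13.2245*q^2 + 1.7058*q + 4.2728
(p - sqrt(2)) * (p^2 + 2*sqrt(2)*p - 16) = p^3 + sqrt(2)*p^2 - 20*p + 16*sqrt(2)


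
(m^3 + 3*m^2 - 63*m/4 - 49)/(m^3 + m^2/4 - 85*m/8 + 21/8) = 2*(2*m^2 - m - 28)/(4*m^2 - 13*m + 3)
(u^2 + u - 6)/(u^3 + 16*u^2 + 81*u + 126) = (u - 2)/(u^2 + 13*u + 42)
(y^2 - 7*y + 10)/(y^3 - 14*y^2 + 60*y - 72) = (y - 5)/(y^2 - 12*y + 36)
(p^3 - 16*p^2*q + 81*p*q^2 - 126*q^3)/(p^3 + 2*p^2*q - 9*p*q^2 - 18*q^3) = (p^2 - 13*p*q + 42*q^2)/(p^2 + 5*p*q + 6*q^2)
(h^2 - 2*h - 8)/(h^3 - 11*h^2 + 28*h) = (h + 2)/(h*(h - 7))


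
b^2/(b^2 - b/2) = 2*b/(2*b - 1)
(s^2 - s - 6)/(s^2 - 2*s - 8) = (s - 3)/(s - 4)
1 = 1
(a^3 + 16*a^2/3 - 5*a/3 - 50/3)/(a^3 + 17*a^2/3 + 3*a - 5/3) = (3*a^2 + a - 10)/(3*a^2 + 2*a - 1)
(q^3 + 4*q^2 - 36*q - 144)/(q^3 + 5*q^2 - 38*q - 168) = (q + 6)/(q + 7)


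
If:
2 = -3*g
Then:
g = -2/3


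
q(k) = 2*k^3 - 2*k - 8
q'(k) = 6*k^2 - 2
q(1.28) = -6.37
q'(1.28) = 7.83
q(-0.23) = -7.56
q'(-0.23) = -1.68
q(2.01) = 4.22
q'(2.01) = 22.24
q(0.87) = -8.42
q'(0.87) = 2.54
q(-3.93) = -121.54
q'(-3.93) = 90.67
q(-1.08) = -8.36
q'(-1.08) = 5.00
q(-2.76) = -44.53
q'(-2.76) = 43.71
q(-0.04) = -7.92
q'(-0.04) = -1.99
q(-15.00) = -6728.00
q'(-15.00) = 1348.00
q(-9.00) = -1448.00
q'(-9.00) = 484.00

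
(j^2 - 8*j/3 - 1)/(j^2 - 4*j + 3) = (j + 1/3)/(j - 1)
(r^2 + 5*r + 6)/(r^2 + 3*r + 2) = (r + 3)/(r + 1)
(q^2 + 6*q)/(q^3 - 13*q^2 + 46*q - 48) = q*(q + 6)/(q^3 - 13*q^2 + 46*q - 48)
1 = 1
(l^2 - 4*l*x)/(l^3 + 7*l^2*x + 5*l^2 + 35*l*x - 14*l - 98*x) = l*(l - 4*x)/(l^3 + 7*l^2*x + 5*l^2 + 35*l*x - 14*l - 98*x)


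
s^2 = s^2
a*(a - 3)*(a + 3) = a^3 - 9*a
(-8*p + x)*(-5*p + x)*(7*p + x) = 280*p^3 - 51*p^2*x - 6*p*x^2 + x^3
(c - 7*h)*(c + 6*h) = c^2 - c*h - 42*h^2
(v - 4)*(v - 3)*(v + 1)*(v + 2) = v^4 - 4*v^3 - 7*v^2 + 22*v + 24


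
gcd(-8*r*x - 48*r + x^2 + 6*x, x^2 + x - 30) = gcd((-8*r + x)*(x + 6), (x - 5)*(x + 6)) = x + 6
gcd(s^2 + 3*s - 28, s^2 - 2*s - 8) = s - 4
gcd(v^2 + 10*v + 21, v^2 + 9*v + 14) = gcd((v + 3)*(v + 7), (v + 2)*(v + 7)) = v + 7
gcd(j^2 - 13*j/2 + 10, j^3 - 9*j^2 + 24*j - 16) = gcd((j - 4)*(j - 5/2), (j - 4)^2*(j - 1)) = j - 4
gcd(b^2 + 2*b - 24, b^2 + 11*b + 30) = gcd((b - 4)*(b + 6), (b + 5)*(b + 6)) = b + 6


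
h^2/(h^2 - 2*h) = h/(h - 2)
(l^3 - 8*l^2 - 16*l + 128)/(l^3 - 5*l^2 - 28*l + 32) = (l - 4)/(l - 1)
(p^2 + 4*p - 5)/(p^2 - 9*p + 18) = (p^2 + 4*p - 5)/(p^2 - 9*p + 18)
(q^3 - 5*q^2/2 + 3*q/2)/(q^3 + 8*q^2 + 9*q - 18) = q*(2*q - 3)/(2*(q^2 + 9*q + 18))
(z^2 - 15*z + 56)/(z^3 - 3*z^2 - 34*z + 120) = (z^2 - 15*z + 56)/(z^3 - 3*z^2 - 34*z + 120)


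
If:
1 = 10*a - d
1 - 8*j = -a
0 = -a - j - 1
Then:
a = -1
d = -11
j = 0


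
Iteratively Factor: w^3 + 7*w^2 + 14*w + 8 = (w + 1)*(w^2 + 6*w + 8) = (w + 1)*(w + 2)*(w + 4)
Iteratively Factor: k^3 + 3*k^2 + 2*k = (k)*(k^2 + 3*k + 2) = k*(k + 1)*(k + 2)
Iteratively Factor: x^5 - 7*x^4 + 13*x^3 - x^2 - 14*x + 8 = (x - 4)*(x^4 - 3*x^3 + x^2 + 3*x - 2) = (x - 4)*(x - 1)*(x^3 - 2*x^2 - x + 2) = (x - 4)*(x - 1)^2*(x^2 - x - 2) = (x - 4)*(x - 1)^2*(x + 1)*(x - 2)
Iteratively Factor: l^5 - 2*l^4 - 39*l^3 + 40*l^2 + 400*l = (l - 5)*(l^4 + 3*l^3 - 24*l^2 - 80*l) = (l - 5)*(l + 4)*(l^3 - l^2 - 20*l) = (l - 5)^2*(l + 4)*(l^2 + 4*l) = (l - 5)^2*(l + 4)^2*(l)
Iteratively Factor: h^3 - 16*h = (h)*(h^2 - 16) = h*(h + 4)*(h - 4)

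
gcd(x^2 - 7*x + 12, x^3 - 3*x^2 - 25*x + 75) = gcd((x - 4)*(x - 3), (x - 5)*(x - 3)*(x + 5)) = x - 3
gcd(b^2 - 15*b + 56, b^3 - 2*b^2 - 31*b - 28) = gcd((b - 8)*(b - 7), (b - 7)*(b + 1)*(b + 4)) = b - 7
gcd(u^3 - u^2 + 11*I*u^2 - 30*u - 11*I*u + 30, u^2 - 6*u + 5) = u - 1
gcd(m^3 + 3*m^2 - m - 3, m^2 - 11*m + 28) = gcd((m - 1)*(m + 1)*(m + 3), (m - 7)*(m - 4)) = 1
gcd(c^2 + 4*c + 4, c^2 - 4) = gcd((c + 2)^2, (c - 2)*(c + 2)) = c + 2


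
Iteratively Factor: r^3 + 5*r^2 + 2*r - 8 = (r - 1)*(r^2 + 6*r + 8) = (r - 1)*(r + 2)*(r + 4)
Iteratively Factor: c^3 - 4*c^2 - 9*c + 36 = (c - 3)*(c^2 - c - 12) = (c - 3)*(c + 3)*(c - 4)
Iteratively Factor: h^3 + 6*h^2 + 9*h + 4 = (h + 4)*(h^2 + 2*h + 1) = (h + 1)*(h + 4)*(h + 1)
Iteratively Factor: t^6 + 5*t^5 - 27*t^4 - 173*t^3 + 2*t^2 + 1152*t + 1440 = (t + 2)*(t^5 + 3*t^4 - 33*t^3 - 107*t^2 + 216*t + 720) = (t - 3)*(t + 2)*(t^4 + 6*t^3 - 15*t^2 - 152*t - 240) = (t - 5)*(t - 3)*(t + 2)*(t^3 + 11*t^2 + 40*t + 48) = (t - 5)*(t - 3)*(t + 2)*(t + 4)*(t^2 + 7*t + 12) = (t - 5)*(t - 3)*(t + 2)*(t + 4)^2*(t + 3)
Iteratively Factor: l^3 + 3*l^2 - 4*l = (l - 1)*(l^2 + 4*l) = (l - 1)*(l + 4)*(l)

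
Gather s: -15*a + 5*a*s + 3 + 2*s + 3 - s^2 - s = -15*a - s^2 + s*(5*a + 1) + 6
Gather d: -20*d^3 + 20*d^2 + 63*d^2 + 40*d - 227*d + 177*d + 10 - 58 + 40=-20*d^3 + 83*d^2 - 10*d - 8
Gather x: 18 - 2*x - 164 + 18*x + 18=16*x - 128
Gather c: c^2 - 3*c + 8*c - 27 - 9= c^2 + 5*c - 36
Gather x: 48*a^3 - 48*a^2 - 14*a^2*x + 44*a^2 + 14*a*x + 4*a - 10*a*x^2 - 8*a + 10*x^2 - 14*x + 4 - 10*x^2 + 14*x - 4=48*a^3 - 4*a^2 - 10*a*x^2 - 4*a + x*(-14*a^2 + 14*a)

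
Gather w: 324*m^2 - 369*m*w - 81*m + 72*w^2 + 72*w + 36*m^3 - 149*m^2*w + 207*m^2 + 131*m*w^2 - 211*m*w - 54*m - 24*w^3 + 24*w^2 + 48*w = 36*m^3 + 531*m^2 - 135*m - 24*w^3 + w^2*(131*m + 96) + w*(-149*m^2 - 580*m + 120)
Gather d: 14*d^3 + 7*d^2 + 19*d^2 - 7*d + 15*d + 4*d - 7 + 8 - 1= 14*d^3 + 26*d^2 + 12*d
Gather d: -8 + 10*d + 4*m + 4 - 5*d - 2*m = 5*d + 2*m - 4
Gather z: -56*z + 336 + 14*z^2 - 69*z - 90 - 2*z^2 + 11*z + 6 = 12*z^2 - 114*z + 252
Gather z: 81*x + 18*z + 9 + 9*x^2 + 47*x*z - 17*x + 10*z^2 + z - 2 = 9*x^2 + 64*x + 10*z^2 + z*(47*x + 19) + 7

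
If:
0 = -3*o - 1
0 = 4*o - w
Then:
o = -1/3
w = -4/3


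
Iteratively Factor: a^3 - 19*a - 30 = (a + 3)*(a^2 - 3*a - 10) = (a - 5)*(a + 3)*(a + 2)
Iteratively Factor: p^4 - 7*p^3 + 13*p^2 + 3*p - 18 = (p - 3)*(p^3 - 4*p^2 + p + 6) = (p - 3)*(p + 1)*(p^2 - 5*p + 6) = (p - 3)^2*(p + 1)*(p - 2)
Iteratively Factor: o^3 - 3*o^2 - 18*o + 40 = (o - 2)*(o^2 - o - 20) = (o - 2)*(o + 4)*(o - 5)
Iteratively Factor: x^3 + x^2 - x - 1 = (x - 1)*(x^2 + 2*x + 1) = (x - 1)*(x + 1)*(x + 1)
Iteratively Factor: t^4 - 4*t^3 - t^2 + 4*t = (t - 4)*(t^3 - t) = t*(t - 4)*(t^2 - 1) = t*(t - 4)*(t + 1)*(t - 1)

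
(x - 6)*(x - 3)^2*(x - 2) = x^4 - 14*x^3 + 69*x^2 - 144*x + 108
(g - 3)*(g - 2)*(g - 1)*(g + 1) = g^4 - 5*g^3 + 5*g^2 + 5*g - 6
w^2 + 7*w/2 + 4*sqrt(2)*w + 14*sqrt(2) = (w + 7/2)*(w + 4*sqrt(2))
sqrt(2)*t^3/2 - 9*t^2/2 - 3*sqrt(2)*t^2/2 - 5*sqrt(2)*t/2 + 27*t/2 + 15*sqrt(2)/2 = (t - 3)*(t - 5*sqrt(2))*(sqrt(2)*t/2 + 1/2)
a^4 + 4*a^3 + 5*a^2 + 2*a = a*(a + 1)^2*(a + 2)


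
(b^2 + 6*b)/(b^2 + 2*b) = (b + 6)/(b + 2)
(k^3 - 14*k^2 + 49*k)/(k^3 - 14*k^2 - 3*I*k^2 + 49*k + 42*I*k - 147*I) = k/(k - 3*I)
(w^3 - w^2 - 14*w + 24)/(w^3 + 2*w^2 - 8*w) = (w - 3)/w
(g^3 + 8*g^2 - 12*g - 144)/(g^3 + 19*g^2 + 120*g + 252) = (g - 4)/(g + 7)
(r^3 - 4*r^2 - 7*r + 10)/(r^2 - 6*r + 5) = r + 2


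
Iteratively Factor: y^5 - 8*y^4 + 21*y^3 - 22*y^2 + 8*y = (y)*(y^4 - 8*y^3 + 21*y^2 - 22*y + 8) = y*(y - 1)*(y^3 - 7*y^2 + 14*y - 8) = y*(y - 2)*(y - 1)*(y^2 - 5*y + 4) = y*(y - 4)*(y - 2)*(y - 1)*(y - 1)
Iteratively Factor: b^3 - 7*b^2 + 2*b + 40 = (b - 5)*(b^2 - 2*b - 8) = (b - 5)*(b - 4)*(b + 2)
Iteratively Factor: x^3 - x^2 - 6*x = (x + 2)*(x^2 - 3*x) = (x - 3)*(x + 2)*(x)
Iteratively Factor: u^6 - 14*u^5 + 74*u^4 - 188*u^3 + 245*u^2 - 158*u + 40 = (u - 5)*(u^5 - 9*u^4 + 29*u^3 - 43*u^2 + 30*u - 8) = (u - 5)*(u - 1)*(u^4 - 8*u^3 + 21*u^2 - 22*u + 8) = (u - 5)*(u - 4)*(u - 1)*(u^3 - 4*u^2 + 5*u - 2) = (u - 5)*(u - 4)*(u - 2)*(u - 1)*(u^2 - 2*u + 1) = (u - 5)*(u - 4)*(u - 2)*(u - 1)^2*(u - 1)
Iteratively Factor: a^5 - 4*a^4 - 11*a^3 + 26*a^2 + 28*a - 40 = (a - 5)*(a^4 + a^3 - 6*a^2 - 4*a + 8) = (a - 5)*(a - 1)*(a^3 + 2*a^2 - 4*a - 8) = (a - 5)*(a - 2)*(a - 1)*(a^2 + 4*a + 4) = (a - 5)*(a - 2)*(a - 1)*(a + 2)*(a + 2)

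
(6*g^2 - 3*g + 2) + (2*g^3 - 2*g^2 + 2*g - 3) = 2*g^3 + 4*g^2 - g - 1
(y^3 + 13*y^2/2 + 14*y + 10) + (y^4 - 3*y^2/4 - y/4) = y^4 + y^3 + 23*y^2/4 + 55*y/4 + 10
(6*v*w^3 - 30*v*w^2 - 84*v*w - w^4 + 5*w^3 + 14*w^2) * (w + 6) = 6*v*w^4 + 6*v*w^3 - 264*v*w^2 - 504*v*w - w^5 - w^4 + 44*w^3 + 84*w^2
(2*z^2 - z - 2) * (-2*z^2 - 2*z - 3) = -4*z^4 - 2*z^3 + 7*z + 6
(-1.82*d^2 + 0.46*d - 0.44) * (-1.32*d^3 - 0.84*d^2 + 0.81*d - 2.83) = 2.4024*d^5 + 0.9216*d^4 - 1.2798*d^3 + 5.8928*d^2 - 1.6582*d + 1.2452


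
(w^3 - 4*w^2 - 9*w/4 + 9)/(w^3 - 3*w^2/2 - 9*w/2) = (w^2 - 11*w/2 + 6)/(w*(w - 3))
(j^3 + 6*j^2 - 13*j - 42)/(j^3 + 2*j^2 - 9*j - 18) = (j + 7)/(j + 3)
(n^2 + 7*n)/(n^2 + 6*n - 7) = n/(n - 1)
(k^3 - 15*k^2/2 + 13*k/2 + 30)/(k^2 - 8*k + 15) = (k^2 - 5*k/2 - 6)/(k - 3)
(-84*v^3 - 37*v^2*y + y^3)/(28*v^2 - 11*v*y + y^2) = (12*v^2 + 7*v*y + y^2)/(-4*v + y)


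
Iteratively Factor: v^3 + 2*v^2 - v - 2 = (v - 1)*(v^2 + 3*v + 2) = (v - 1)*(v + 1)*(v + 2)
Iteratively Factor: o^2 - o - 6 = (o - 3)*(o + 2)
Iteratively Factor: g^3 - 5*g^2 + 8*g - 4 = (g - 2)*(g^2 - 3*g + 2) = (g - 2)*(g - 1)*(g - 2)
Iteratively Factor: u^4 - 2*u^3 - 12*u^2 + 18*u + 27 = (u + 3)*(u^3 - 5*u^2 + 3*u + 9) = (u - 3)*(u + 3)*(u^2 - 2*u - 3) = (u - 3)*(u + 1)*(u + 3)*(u - 3)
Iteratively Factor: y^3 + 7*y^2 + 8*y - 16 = (y + 4)*(y^2 + 3*y - 4) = (y + 4)^2*(y - 1)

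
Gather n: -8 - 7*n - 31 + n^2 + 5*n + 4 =n^2 - 2*n - 35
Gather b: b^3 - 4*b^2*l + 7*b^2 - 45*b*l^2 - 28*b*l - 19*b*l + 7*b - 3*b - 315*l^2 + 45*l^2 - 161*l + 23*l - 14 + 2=b^3 + b^2*(7 - 4*l) + b*(-45*l^2 - 47*l + 4) - 270*l^2 - 138*l - 12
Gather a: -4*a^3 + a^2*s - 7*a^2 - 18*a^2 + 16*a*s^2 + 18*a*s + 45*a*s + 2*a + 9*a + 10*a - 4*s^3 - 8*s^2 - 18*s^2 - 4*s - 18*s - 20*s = -4*a^3 + a^2*(s - 25) + a*(16*s^2 + 63*s + 21) - 4*s^3 - 26*s^2 - 42*s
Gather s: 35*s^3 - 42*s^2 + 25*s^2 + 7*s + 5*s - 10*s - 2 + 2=35*s^3 - 17*s^2 + 2*s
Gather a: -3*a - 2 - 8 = -3*a - 10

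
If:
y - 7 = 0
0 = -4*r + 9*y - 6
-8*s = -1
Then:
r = 57/4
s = 1/8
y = 7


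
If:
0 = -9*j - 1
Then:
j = -1/9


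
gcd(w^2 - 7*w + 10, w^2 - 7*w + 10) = w^2 - 7*w + 10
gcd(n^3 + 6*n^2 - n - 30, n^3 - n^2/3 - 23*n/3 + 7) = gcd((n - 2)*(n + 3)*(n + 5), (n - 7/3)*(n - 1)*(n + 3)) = n + 3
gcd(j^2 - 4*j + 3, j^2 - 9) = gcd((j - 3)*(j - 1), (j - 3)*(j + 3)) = j - 3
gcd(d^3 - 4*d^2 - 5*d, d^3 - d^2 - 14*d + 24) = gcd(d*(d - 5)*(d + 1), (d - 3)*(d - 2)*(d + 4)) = 1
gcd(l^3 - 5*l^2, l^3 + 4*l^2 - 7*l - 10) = 1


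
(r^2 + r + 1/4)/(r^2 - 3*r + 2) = (r^2 + r + 1/4)/(r^2 - 3*r + 2)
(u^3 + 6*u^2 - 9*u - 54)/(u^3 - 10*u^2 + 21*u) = (u^2 + 9*u + 18)/(u*(u - 7))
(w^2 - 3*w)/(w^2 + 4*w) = (w - 3)/(w + 4)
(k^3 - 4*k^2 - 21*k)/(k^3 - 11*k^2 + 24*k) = (k^2 - 4*k - 21)/(k^2 - 11*k + 24)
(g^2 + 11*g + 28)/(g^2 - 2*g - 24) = (g + 7)/(g - 6)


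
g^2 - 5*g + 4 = (g - 4)*(g - 1)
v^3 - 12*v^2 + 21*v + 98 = (v - 7)^2*(v + 2)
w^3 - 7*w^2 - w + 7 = (w - 7)*(w - 1)*(w + 1)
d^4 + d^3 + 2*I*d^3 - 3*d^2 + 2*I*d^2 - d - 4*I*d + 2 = (d - 1)*(d + 2)*(d + I)^2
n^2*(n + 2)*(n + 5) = n^4 + 7*n^3 + 10*n^2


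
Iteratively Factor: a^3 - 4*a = (a + 2)*(a^2 - 2*a) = (a - 2)*(a + 2)*(a)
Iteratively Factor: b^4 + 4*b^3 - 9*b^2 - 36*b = (b)*(b^3 + 4*b^2 - 9*b - 36) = b*(b - 3)*(b^2 + 7*b + 12) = b*(b - 3)*(b + 4)*(b + 3)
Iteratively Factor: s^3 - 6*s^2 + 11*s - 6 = (s - 2)*(s^2 - 4*s + 3) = (s - 2)*(s - 1)*(s - 3)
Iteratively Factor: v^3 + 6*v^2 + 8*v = (v)*(v^2 + 6*v + 8) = v*(v + 4)*(v + 2)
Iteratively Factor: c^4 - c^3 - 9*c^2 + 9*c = (c + 3)*(c^3 - 4*c^2 + 3*c) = c*(c + 3)*(c^2 - 4*c + 3) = c*(c - 3)*(c + 3)*(c - 1)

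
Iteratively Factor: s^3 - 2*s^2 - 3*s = (s + 1)*(s^2 - 3*s) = s*(s + 1)*(s - 3)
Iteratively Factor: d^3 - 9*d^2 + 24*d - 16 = (d - 1)*(d^2 - 8*d + 16) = (d - 4)*(d - 1)*(d - 4)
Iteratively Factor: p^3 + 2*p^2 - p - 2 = (p + 2)*(p^2 - 1) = (p + 1)*(p + 2)*(p - 1)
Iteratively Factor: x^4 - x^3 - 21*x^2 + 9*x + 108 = (x - 3)*(x^3 + 2*x^2 - 15*x - 36) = (x - 3)*(x + 3)*(x^2 - x - 12) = (x - 3)*(x + 3)^2*(x - 4)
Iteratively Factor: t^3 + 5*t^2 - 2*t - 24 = (t + 4)*(t^2 + t - 6) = (t + 3)*(t + 4)*(t - 2)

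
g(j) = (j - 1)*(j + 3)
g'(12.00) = 26.00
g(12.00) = 165.00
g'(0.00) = 2.00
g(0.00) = -3.00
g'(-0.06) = 1.88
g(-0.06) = -3.12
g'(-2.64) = -3.28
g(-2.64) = -1.31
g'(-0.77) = 0.46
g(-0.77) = -3.95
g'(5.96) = 13.92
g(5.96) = 44.44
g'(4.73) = 11.46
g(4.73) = 28.83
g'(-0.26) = 1.48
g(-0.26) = -3.45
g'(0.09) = 2.18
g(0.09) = -2.81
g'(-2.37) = -2.74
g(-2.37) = -2.12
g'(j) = 2*j + 2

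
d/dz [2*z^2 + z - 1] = 4*z + 1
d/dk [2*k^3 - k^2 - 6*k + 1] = 6*k^2 - 2*k - 6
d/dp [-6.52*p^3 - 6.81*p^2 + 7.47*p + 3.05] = -19.56*p^2 - 13.62*p + 7.47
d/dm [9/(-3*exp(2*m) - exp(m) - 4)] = (54*exp(m) + 9)*exp(m)/(3*exp(2*m) + exp(m) + 4)^2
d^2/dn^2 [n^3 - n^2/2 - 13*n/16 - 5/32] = 6*n - 1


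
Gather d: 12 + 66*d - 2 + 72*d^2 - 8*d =72*d^2 + 58*d + 10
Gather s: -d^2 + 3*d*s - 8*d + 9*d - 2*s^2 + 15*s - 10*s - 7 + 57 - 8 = -d^2 + d - 2*s^2 + s*(3*d + 5) + 42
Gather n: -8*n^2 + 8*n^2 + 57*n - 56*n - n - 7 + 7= 0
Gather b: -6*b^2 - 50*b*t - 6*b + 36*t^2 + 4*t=-6*b^2 + b*(-50*t - 6) + 36*t^2 + 4*t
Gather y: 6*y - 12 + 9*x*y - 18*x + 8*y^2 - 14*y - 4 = -18*x + 8*y^2 + y*(9*x - 8) - 16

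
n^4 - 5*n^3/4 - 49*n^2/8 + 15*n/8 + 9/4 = (n - 3)*(n - 3/4)*(n + 1/2)*(n + 2)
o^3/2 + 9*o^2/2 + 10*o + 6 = (o/2 + 1/2)*(o + 2)*(o + 6)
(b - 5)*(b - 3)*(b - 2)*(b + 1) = b^4 - 9*b^3 + 21*b^2 + b - 30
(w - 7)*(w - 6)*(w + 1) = w^3 - 12*w^2 + 29*w + 42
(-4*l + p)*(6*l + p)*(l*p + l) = -24*l^3*p - 24*l^3 + 2*l^2*p^2 + 2*l^2*p + l*p^3 + l*p^2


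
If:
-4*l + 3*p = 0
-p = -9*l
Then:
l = 0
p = 0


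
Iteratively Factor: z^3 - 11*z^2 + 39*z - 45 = (z - 3)*(z^2 - 8*z + 15) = (z - 3)^2*(z - 5)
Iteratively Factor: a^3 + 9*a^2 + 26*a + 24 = (a + 3)*(a^2 + 6*a + 8) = (a + 3)*(a + 4)*(a + 2)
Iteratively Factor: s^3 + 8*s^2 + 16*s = (s + 4)*(s^2 + 4*s) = s*(s + 4)*(s + 4)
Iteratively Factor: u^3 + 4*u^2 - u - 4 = (u + 1)*(u^2 + 3*u - 4) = (u + 1)*(u + 4)*(u - 1)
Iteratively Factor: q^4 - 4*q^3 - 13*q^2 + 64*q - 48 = (q - 4)*(q^3 - 13*q + 12) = (q - 4)*(q - 1)*(q^2 + q - 12) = (q - 4)*(q - 1)*(q + 4)*(q - 3)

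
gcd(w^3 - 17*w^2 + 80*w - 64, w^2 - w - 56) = w - 8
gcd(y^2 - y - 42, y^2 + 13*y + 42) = y + 6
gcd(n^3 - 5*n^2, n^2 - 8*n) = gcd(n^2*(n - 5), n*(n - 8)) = n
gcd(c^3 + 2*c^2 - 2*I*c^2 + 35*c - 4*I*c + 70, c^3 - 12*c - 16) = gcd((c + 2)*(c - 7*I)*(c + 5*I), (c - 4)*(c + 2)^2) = c + 2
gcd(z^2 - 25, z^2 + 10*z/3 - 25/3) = z + 5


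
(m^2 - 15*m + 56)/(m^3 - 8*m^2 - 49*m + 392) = 1/(m + 7)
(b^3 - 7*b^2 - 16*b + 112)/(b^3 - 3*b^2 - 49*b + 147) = (b^2 - 16)/(b^2 + 4*b - 21)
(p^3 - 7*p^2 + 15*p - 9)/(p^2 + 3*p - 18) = (p^2 - 4*p + 3)/(p + 6)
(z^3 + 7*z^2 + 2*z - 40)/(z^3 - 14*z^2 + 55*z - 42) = (z^3 + 7*z^2 + 2*z - 40)/(z^3 - 14*z^2 + 55*z - 42)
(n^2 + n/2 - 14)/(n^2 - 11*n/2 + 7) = (n + 4)/(n - 2)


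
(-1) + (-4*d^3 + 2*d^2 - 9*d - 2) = -4*d^3 + 2*d^2 - 9*d - 3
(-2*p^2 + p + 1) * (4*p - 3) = -8*p^3 + 10*p^2 + p - 3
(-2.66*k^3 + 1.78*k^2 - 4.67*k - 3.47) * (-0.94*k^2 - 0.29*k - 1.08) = 2.5004*k^5 - 0.9018*k^4 + 6.7464*k^3 + 2.6937*k^2 + 6.0499*k + 3.7476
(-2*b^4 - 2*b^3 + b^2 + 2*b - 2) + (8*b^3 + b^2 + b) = -2*b^4 + 6*b^3 + 2*b^2 + 3*b - 2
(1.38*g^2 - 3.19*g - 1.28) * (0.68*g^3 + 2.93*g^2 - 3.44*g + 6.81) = 0.9384*g^5 + 1.8742*g^4 - 14.9643*g^3 + 16.621*g^2 - 17.3207*g - 8.7168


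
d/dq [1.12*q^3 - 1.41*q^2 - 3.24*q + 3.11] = 3.36*q^2 - 2.82*q - 3.24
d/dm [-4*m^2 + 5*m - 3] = 5 - 8*m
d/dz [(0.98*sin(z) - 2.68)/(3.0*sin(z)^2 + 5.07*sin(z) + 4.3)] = (-2.94*sin(z)^2 + 16.08*sin(z) + 17.8016)*cos(z)/(9.0*sin(z)^4 + 30.42*sin(z)^3 + 51.5049*sin(z)^2 + 43.602*sin(z) + 18.49)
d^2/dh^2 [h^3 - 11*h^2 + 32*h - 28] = 6*h - 22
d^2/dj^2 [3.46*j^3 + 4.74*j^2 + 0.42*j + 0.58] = 20.76*j + 9.48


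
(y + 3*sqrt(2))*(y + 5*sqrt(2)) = y^2 + 8*sqrt(2)*y + 30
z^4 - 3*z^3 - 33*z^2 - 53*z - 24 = (z - 8)*(z + 1)^2*(z + 3)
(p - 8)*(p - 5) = p^2 - 13*p + 40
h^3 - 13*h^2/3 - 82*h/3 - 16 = (h - 8)*(h + 2/3)*(h + 3)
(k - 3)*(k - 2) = k^2 - 5*k + 6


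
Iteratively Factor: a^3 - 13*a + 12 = (a - 3)*(a^2 + 3*a - 4) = (a - 3)*(a - 1)*(a + 4)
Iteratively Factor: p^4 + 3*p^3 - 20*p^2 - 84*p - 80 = (p + 4)*(p^3 - p^2 - 16*p - 20) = (p + 2)*(p + 4)*(p^2 - 3*p - 10) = (p + 2)^2*(p + 4)*(p - 5)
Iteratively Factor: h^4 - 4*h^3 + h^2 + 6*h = (h - 2)*(h^3 - 2*h^2 - 3*h) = (h - 2)*(h + 1)*(h^2 - 3*h) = h*(h - 2)*(h + 1)*(h - 3)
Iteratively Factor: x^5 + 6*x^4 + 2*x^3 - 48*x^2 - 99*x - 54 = (x - 3)*(x^4 + 9*x^3 + 29*x^2 + 39*x + 18) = (x - 3)*(x + 2)*(x^3 + 7*x^2 + 15*x + 9) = (x - 3)*(x + 2)*(x + 3)*(x^2 + 4*x + 3) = (x - 3)*(x + 2)*(x + 3)^2*(x + 1)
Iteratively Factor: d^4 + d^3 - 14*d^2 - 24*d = (d)*(d^3 + d^2 - 14*d - 24) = d*(d + 3)*(d^2 - 2*d - 8) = d*(d + 2)*(d + 3)*(d - 4)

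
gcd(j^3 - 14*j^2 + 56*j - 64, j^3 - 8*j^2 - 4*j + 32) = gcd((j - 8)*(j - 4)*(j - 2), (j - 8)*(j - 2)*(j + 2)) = j^2 - 10*j + 16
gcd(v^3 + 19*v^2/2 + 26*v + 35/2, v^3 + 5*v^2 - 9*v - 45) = v + 5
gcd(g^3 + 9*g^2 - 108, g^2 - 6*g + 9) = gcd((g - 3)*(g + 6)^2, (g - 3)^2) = g - 3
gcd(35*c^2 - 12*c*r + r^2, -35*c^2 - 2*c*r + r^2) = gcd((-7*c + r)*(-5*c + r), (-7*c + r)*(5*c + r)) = -7*c + r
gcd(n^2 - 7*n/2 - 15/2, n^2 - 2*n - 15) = n - 5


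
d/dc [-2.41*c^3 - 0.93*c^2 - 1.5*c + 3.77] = -7.23*c^2 - 1.86*c - 1.5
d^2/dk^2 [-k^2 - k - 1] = -2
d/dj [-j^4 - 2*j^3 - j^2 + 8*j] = -4*j^3 - 6*j^2 - 2*j + 8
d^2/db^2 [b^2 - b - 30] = 2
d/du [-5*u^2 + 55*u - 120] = 55 - 10*u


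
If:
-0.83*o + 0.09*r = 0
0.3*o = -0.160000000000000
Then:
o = -0.53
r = -4.92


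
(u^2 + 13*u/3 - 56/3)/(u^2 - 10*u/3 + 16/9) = 3*(u + 7)/(3*u - 2)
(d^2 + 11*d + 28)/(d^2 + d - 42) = (d + 4)/(d - 6)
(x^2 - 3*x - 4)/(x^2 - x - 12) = (x + 1)/(x + 3)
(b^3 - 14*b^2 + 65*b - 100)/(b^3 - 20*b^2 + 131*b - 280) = (b^2 - 9*b + 20)/(b^2 - 15*b + 56)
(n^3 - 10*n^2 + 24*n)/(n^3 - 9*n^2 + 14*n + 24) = n/(n + 1)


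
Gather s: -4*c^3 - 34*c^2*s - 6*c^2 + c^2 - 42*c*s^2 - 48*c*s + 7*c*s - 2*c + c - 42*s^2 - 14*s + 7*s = -4*c^3 - 5*c^2 - c + s^2*(-42*c - 42) + s*(-34*c^2 - 41*c - 7)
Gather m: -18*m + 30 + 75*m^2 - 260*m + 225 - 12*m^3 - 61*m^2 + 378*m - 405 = -12*m^3 + 14*m^2 + 100*m - 150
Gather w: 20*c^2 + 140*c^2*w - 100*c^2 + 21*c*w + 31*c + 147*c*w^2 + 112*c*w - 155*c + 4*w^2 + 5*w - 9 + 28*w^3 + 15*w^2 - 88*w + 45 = -80*c^2 - 124*c + 28*w^3 + w^2*(147*c + 19) + w*(140*c^2 + 133*c - 83) + 36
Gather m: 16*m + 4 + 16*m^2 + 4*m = 16*m^2 + 20*m + 4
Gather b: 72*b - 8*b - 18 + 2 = 64*b - 16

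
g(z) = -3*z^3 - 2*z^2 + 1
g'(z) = -9*z^2 - 4*z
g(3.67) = -174.23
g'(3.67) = -135.90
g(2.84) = -83.85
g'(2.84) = -83.95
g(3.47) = -148.43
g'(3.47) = -122.25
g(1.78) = -22.26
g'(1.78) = -35.64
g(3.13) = -110.59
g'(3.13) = -100.69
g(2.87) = -86.39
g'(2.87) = -85.61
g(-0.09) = 0.99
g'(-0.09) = 0.29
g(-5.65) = 478.24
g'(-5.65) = -264.70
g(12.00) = -5471.00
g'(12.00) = -1344.00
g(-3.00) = 64.00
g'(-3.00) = -69.00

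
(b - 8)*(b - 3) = b^2 - 11*b + 24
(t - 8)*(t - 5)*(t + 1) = t^3 - 12*t^2 + 27*t + 40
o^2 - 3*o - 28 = (o - 7)*(o + 4)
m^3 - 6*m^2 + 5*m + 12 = (m - 4)*(m - 3)*(m + 1)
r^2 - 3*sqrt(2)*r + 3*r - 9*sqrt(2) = (r + 3)*(r - 3*sqrt(2))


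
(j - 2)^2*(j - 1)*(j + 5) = j^4 - 17*j^2 + 36*j - 20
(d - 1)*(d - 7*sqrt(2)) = d^2 - 7*sqrt(2)*d - d + 7*sqrt(2)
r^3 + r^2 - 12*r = r*(r - 3)*(r + 4)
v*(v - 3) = v^2 - 3*v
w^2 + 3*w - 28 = (w - 4)*(w + 7)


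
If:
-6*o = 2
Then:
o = -1/3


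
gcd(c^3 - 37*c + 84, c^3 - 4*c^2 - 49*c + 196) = c^2 + 3*c - 28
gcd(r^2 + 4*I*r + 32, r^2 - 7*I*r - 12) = r - 4*I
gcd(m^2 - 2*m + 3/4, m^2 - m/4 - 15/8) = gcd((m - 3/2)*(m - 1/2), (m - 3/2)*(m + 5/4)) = m - 3/2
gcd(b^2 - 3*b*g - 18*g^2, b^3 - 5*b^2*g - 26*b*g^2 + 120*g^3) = b - 6*g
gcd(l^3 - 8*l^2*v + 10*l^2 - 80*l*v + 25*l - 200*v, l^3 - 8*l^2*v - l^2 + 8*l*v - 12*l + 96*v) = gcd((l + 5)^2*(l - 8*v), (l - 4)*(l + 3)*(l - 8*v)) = -l + 8*v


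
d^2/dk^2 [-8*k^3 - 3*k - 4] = -48*k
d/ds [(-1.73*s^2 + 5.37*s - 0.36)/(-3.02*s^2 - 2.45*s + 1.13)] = (20.4559*s^2 - 6.0842*s + 5.1861)/(9.1204*s^4 + 14.798*s^3 - 0.822699999999998*s^2 - 5.537*s + 1.2769)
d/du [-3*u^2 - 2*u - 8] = -6*u - 2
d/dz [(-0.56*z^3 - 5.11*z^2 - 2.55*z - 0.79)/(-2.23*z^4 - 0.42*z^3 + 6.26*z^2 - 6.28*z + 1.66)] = (-1.2488*z^6 - 22.7906*z^5 - 22.7113*z^4 - 2.1552*z^3 + 44.2696*z^2 - 7.0744*z - 9.1942)/(4.9729*z^8 + 1.8732*z^7 - 27.7432*z^6 + 22.7504*z^5 + 37.0592*z^4 - 80.02*z^3 + 60.2216*z^2 - 20.8496*z + 2.7556)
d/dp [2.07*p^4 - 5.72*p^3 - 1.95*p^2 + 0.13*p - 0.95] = 8.28*p^3 - 17.16*p^2 - 3.9*p + 0.13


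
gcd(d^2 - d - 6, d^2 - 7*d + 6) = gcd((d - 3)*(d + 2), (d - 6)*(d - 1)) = 1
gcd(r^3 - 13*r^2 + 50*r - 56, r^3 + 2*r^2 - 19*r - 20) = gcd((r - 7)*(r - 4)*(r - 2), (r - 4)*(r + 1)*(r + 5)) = r - 4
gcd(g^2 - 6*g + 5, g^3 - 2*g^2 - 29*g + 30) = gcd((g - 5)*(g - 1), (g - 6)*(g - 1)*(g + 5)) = g - 1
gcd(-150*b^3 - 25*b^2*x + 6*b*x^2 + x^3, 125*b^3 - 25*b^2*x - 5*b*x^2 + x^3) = -25*b^2 + x^2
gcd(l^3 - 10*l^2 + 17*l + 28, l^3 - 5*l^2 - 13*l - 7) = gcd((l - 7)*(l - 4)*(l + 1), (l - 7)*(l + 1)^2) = l^2 - 6*l - 7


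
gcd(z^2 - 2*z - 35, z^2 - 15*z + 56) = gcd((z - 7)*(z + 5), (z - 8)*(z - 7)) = z - 7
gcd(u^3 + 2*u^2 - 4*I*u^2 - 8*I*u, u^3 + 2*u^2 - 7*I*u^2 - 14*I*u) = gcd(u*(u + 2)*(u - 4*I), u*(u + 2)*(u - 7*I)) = u^2 + 2*u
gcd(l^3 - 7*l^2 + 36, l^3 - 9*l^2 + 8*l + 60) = l^2 - 4*l - 12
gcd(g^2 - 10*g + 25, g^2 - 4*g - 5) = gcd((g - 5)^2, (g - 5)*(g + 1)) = g - 5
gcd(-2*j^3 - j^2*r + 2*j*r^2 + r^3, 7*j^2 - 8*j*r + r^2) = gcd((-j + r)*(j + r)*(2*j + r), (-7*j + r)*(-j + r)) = -j + r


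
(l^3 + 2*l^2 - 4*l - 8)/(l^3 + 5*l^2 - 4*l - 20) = (l + 2)/(l + 5)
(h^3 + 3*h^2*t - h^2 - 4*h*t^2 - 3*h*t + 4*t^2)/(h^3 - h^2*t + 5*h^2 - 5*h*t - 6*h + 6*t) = (h + 4*t)/(h + 6)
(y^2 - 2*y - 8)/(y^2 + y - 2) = (y - 4)/(y - 1)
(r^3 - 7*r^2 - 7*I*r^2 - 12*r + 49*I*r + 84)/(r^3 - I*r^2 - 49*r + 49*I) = (r^2 - 7*I*r - 12)/(r^2 + r*(7 - I) - 7*I)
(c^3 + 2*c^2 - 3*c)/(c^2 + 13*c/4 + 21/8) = 8*c*(c^2 + 2*c - 3)/(8*c^2 + 26*c + 21)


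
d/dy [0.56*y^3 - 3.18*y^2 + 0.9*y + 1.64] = 1.68*y^2 - 6.36*y + 0.9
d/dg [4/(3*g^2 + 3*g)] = 4*(-2*g - 1)/(3*g^2*(g + 1)^2)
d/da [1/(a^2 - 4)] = -2*a/(a^2 - 4)^2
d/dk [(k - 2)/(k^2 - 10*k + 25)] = (-k - 1)/(k^3 - 15*k^2 + 75*k - 125)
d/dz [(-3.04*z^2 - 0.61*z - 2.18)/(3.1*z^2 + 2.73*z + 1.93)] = (-6.4082*z^2 + 1.7816*z + 4.7741)/(9.61*z^4 + 16.926*z^3 + 19.4189*z^2 + 10.5378*z + 3.7249)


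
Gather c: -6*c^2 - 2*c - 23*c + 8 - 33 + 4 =-6*c^2 - 25*c - 21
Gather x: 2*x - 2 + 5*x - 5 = 7*x - 7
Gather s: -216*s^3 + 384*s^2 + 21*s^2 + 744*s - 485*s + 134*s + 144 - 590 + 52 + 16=-216*s^3 + 405*s^2 + 393*s - 378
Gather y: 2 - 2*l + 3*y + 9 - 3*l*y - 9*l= -11*l + y*(3 - 3*l) + 11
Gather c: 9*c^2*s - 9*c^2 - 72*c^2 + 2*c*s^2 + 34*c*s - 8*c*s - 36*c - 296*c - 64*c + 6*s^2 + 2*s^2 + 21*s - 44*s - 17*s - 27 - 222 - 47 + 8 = c^2*(9*s - 81) + c*(2*s^2 + 26*s - 396) + 8*s^2 - 40*s - 288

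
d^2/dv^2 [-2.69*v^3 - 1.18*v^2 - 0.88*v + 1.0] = -16.14*v - 2.36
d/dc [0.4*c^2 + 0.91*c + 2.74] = 0.8*c + 0.91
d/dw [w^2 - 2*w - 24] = 2*w - 2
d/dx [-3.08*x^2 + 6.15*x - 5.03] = 6.15 - 6.16*x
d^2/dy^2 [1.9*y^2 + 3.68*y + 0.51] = 3.80000000000000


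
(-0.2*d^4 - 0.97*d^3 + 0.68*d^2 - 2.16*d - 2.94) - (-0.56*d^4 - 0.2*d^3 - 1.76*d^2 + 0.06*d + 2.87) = 0.36*d^4 - 0.77*d^3 + 2.44*d^2 - 2.22*d - 5.81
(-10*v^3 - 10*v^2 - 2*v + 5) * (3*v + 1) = -30*v^4 - 40*v^3 - 16*v^2 + 13*v + 5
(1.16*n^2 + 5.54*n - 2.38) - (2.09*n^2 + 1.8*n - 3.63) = -0.93*n^2 + 3.74*n + 1.25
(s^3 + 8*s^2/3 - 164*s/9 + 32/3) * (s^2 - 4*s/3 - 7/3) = s^5 + 4*s^4/3 - 217*s^3/9 + 776*s^2/27 + 764*s/27 - 224/9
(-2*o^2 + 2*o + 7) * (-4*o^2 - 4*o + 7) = 8*o^4 - 50*o^2 - 14*o + 49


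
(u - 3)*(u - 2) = u^2 - 5*u + 6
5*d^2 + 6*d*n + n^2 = (d + n)*(5*d + n)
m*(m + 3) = m^2 + 3*m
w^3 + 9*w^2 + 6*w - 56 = (w - 2)*(w + 4)*(w + 7)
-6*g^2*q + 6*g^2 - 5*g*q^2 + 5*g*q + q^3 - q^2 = (-6*g + q)*(g + q)*(q - 1)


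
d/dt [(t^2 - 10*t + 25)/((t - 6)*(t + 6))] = 2*(5*t^2 - 61*t + 180)/(t^4 - 72*t^2 + 1296)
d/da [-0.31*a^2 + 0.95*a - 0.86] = 0.95 - 0.62*a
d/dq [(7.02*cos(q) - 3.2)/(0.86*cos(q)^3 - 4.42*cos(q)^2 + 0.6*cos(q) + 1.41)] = (12.0744*cos(q)^3 - 39.2844*cos(q)^2 + 28.288*cos(q) - 11.8182)*sin(q)/(0.7396*cos(q)^6 - 7.6024*cos(q)^5 + 20.5684*cos(q)^4 - 2.8788*cos(q)^3 - 12.1044*cos(q)^2 + 1.692*cos(q) + 1.9881)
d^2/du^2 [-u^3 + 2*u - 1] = -6*u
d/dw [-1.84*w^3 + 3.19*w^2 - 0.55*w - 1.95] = -5.52*w^2 + 6.38*w - 0.55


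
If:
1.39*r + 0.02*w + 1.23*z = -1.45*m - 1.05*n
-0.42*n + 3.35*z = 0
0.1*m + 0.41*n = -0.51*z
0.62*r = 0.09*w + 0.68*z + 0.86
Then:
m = -37.802380952381*z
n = 7.97619047619048*z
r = 29.6898961038961*z + 0.125090909090909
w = 196.97483982684*z - 8.69381818181818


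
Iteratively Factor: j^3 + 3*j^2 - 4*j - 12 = (j + 2)*(j^2 + j - 6) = (j + 2)*(j + 3)*(j - 2)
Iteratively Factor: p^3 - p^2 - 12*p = (p + 3)*(p^2 - 4*p) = p*(p + 3)*(p - 4)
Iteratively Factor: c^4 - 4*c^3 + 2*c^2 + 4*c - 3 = (c + 1)*(c^3 - 5*c^2 + 7*c - 3) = (c - 3)*(c + 1)*(c^2 - 2*c + 1) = (c - 3)*(c - 1)*(c + 1)*(c - 1)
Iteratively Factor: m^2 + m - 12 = (m - 3)*(m + 4)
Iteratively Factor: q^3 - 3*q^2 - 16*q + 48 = (q - 4)*(q^2 + q - 12) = (q - 4)*(q - 3)*(q + 4)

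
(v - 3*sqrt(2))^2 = v^2 - 6*sqrt(2)*v + 18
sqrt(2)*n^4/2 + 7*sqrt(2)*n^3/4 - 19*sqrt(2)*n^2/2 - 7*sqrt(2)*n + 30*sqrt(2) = (n - 5/2)*(n - 2)*(n + 6)*(sqrt(2)*n/2 + sqrt(2))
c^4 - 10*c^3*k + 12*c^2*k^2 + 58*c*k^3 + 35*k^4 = (c - 7*k)*(c - 5*k)*(c + k)^2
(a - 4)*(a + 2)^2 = a^3 - 12*a - 16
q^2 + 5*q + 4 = (q + 1)*(q + 4)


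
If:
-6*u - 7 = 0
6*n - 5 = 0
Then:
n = 5/6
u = -7/6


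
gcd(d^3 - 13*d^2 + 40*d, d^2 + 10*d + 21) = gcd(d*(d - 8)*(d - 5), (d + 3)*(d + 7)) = 1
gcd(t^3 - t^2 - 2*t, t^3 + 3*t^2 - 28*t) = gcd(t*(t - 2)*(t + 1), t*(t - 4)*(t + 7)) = t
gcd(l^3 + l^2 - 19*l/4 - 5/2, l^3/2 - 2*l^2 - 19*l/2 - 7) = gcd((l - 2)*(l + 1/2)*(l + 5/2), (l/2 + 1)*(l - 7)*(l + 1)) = 1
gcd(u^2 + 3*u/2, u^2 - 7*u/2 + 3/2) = 1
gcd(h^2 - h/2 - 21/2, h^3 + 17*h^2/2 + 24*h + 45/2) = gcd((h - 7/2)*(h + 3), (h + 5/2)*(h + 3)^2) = h + 3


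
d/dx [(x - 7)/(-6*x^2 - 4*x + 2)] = (3*x^2 - 42*x - 13)/(2*(9*x^4 + 12*x^3 - 2*x^2 - 4*x + 1))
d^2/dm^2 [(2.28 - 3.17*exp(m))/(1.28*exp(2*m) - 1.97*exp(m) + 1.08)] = (-5.193728*exp(4*m) + 6.948736*exp(3*m) + 9.04550400000002*exp(2*m) - 10.503528*exp(m) + 1.15344)*exp(m)/(2.097152*exp(6*m) - 9.682944*exp(5*m) + 20.211072*exp(4*m) - 23.985341*exp(3*m) + 17.053092*exp(2*m) - 6.893424*exp(m) + 1.259712)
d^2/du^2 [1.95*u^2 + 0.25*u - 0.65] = 3.90000000000000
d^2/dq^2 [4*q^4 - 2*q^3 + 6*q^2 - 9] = 48*q^2 - 12*q + 12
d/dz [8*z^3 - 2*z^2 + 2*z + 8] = 24*z^2 - 4*z + 2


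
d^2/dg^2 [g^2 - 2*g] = 2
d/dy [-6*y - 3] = -6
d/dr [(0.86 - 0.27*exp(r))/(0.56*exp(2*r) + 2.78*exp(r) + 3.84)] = (0.1512*exp(2*r) - 0.9632*exp(r) - 3.4276)*exp(r)/(0.3136*exp(4*r) + 3.1136*exp(3*r) + 12.0292*exp(2*r) + 21.3504*exp(r) + 14.7456)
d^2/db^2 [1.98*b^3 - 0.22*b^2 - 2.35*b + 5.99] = 11.88*b - 0.44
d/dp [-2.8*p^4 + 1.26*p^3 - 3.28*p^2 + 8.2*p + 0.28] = -11.2*p^3 + 3.78*p^2 - 6.56*p + 8.2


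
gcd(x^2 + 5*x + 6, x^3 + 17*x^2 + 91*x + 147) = x + 3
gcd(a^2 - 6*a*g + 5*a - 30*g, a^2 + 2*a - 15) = a + 5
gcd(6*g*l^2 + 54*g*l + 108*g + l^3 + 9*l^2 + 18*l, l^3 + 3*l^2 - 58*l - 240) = l + 6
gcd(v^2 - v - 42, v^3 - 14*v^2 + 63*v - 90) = 1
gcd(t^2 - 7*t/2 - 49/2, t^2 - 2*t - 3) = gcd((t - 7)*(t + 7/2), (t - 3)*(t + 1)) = 1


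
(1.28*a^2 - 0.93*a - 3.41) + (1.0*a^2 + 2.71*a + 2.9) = 2.28*a^2 + 1.78*a - 0.51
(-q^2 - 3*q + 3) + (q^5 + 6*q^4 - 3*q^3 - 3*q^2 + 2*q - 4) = q^5 + 6*q^4 - 3*q^3 - 4*q^2 - q - 1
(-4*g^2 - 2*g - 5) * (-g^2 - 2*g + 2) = 4*g^4 + 10*g^3 + g^2 + 6*g - 10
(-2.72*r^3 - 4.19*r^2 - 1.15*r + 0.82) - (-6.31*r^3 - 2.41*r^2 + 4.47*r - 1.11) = 3.59*r^3 - 1.78*r^2 - 5.62*r + 1.93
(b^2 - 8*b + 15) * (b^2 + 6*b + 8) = b^4 - 2*b^3 - 25*b^2 + 26*b + 120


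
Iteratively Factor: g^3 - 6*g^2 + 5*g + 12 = (g - 4)*(g^2 - 2*g - 3) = (g - 4)*(g + 1)*(g - 3)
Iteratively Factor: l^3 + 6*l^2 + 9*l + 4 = (l + 1)*(l^2 + 5*l + 4) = (l + 1)^2*(l + 4)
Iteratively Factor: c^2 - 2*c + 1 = (c - 1)*(c - 1)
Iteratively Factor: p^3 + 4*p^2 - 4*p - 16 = (p + 4)*(p^2 - 4) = (p - 2)*(p + 4)*(p + 2)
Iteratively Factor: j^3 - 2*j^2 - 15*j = (j + 3)*(j^2 - 5*j) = j*(j + 3)*(j - 5)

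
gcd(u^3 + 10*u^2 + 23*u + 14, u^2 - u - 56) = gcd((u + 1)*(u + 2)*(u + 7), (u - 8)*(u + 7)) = u + 7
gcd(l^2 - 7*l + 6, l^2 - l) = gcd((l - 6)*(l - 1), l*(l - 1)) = l - 1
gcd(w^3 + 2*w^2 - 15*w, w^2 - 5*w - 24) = 1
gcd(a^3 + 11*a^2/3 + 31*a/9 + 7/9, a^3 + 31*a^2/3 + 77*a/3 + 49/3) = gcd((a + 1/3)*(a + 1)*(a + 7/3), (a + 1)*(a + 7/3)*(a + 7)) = a^2 + 10*a/3 + 7/3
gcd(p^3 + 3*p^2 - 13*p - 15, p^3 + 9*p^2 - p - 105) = p^2 + 2*p - 15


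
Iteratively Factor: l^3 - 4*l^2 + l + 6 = (l - 2)*(l^2 - 2*l - 3) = (l - 2)*(l + 1)*(l - 3)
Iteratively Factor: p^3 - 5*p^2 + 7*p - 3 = (p - 3)*(p^2 - 2*p + 1) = (p - 3)*(p - 1)*(p - 1)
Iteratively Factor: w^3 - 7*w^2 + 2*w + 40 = (w - 4)*(w^2 - 3*w - 10) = (w - 4)*(w + 2)*(w - 5)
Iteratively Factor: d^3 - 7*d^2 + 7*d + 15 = (d - 3)*(d^2 - 4*d - 5) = (d - 5)*(d - 3)*(d + 1)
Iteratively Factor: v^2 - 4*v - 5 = (v + 1)*(v - 5)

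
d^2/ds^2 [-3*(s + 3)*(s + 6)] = -6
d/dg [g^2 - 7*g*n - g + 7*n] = 2*g - 7*n - 1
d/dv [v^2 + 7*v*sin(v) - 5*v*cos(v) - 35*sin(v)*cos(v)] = 5*v*sin(v) + 7*v*cos(v) + 2*v + 7*sin(v) - 5*cos(v) - 35*cos(2*v)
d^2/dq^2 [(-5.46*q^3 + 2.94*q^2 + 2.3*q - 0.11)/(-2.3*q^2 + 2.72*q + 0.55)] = (8.5265128291212e-14*q^5 - 5.6843418860808e-14*q^4 + 33.485048*q^3 + 30.18576*q^2 - 11.67606*q + 7.008848)/(12.167*q^6 - 43.1664*q^5 + 42.32046*q^4 + 0.521151999999997*q^3 - 10.12011*q^2 - 2.4684*q - 0.166375)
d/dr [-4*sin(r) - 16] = -4*cos(r)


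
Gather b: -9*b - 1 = -9*b - 1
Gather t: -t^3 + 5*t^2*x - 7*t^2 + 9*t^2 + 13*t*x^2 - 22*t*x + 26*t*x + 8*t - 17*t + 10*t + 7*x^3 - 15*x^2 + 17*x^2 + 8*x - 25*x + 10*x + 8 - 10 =-t^3 + t^2*(5*x + 2) + t*(13*x^2 + 4*x + 1) + 7*x^3 + 2*x^2 - 7*x - 2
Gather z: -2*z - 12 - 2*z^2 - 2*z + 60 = -2*z^2 - 4*z + 48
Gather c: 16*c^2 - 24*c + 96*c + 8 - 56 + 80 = 16*c^2 + 72*c + 32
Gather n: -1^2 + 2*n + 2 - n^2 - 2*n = 1 - n^2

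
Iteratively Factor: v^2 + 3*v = (v + 3)*(v)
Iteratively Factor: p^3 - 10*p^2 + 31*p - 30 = (p - 3)*(p^2 - 7*p + 10) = (p - 3)*(p - 2)*(p - 5)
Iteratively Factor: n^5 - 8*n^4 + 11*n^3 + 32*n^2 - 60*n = (n - 2)*(n^4 - 6*n^3 - n^2 + 30*n) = (n - 2)*(n + 2)*(n^3 - 8*n^2 + 15*n) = (n - 5)*(n - 2)*(n + 2)*(n^2 - 3*n) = n*(n - 5)*(n - 2)*(n + 2)*(n - 3)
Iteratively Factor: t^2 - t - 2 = (t + 1)*(t - 2)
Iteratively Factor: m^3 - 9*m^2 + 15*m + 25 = (m + 1)*(m^2 - 10*m + 25) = (m - 5)*(m + 1)*(m - 5)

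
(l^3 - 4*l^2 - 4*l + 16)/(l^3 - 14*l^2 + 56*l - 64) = (l + 2)/(l - 8)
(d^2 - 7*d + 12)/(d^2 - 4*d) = (d - 3)/d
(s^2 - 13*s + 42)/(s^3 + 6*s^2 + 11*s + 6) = (s^2 - 13*s + 42)/(s^3 + 6*s^2 + 11*s + 6)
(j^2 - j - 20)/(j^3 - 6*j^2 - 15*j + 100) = 1/(j - 5)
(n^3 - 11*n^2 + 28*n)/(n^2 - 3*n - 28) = n*(n - 4)/(n + 4)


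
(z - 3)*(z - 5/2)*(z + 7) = z^3 + 3*z^2/2 - 31*z + 105/2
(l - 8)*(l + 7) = l^2 - l - 56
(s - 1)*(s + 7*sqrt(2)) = s^2 - s + 7*sqrt(2)*s - 7*sqrt(2)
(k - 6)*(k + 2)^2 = k^3 - 2*k^2 - 20*k - 24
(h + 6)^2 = h^2 + 12*h + 36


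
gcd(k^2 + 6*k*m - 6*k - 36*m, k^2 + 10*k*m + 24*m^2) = k + 6*m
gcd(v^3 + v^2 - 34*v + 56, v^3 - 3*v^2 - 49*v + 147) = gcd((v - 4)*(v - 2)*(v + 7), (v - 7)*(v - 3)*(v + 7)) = v + 7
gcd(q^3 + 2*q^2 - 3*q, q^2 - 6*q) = q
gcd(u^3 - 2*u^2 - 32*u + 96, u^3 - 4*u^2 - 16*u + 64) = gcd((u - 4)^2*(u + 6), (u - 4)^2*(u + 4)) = u^2 - 8*u + 16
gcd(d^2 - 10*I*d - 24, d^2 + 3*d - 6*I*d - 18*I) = d - 6*I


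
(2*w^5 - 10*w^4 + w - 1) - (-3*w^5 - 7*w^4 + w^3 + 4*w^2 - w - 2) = 5*w^5 - 3*w^4 - w^3 - 4*w^2 + 2*w + 1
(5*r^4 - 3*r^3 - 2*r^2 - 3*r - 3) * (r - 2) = 5*r^5 - 13*r^4 + 4*r^3 + r^2 + 3*r + 6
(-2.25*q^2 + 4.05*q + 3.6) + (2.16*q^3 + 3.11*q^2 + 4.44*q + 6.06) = 2.16*q^3 + 0.86*q^2 + 8.49*q + 9.66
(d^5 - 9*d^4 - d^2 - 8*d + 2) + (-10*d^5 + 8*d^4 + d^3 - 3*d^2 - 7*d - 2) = -9*d^5 - d^4 + d^3 - 4*d^2 - 15*d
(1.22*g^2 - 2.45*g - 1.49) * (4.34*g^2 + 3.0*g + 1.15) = 5.2948*g^4 - 6.973*g^3 - 12.4136*g^2 - 7.2875*g - 1.7135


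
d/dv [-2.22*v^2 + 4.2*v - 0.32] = 4.2 - 4.44*v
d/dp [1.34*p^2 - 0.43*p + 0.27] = 2.68*p - 0.43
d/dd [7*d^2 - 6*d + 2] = 14*d - 6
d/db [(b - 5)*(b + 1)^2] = 3*(b - 3)*(b + 1)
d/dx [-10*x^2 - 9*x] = -20*x - 9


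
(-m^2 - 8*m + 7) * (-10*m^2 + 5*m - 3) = 10*m^4 + 75*m^3 - 107*m^2 + 59*m - 21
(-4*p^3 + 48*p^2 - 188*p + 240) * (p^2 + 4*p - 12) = -4*p^5 + 32*p^4 + 52*p^3 - 1088*p^2 + 3216*p - 2880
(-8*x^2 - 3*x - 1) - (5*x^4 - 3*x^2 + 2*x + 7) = -5*x^4 - 5*x^2 - 5*x - 8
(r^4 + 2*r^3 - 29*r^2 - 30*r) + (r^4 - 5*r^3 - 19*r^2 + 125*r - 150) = 2*r^4 - 3*r^3 - 48*r^2 + 95*r - 150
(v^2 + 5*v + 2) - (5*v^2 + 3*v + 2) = -4*v^2 + 2*v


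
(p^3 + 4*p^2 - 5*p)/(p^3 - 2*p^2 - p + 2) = p*(p + 5)/(p^2 - p - 2)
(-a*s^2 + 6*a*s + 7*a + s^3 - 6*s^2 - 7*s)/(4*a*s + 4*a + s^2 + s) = (-a*s + 7*a + s^2 - 7*s)/(4*a + s)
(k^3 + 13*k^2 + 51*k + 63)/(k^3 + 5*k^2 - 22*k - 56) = (k^2 + 6*k + 9)/(k^2 - 2*k - 8)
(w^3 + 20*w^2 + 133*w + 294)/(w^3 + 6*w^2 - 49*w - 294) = (w + 7)/(w - 7)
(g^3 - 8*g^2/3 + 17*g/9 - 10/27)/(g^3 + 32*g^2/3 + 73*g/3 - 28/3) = (9*g^2 - 21*g + 10)/(9*(g^2 + 11*g + 28))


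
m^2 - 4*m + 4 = (m - 2)^2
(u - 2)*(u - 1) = u^2 - 3*u + 2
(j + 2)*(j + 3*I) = j^2 + 2*j + 3*I*j + 6*I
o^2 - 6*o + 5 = (o - 5)*(o - 1)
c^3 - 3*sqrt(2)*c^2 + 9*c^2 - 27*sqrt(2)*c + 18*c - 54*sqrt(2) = (c + 3)*(c + 6)*(c - 3*sqrt(2))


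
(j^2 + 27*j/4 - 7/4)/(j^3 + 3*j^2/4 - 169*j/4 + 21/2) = 1/(j - 6)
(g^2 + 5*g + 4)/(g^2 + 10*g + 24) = (g + 1)/(g + 6)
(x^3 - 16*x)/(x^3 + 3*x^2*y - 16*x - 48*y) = x/(x + 3*y)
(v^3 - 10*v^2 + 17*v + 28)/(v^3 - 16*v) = (v^2 - 6*v - 7)/(v*(v + 4))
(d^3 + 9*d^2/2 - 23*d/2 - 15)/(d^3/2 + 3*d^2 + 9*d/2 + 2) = (2*d^2 + 7*d - 30)/(d^2 + 5*d + 4)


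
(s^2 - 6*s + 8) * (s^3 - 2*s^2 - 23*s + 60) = s^5 - 8*s^4 - 3*s^3 + 182*s^2 - 544*s + 480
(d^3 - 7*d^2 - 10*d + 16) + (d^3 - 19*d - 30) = 2*d^3 - 7*d^2 - 29*d - 14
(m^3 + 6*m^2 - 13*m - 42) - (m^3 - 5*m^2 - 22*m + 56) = 11*m^2 + 9*m - 98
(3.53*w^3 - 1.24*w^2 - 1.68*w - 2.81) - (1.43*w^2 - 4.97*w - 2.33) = 3.53*w^3 - 2.67*w^2 + 3.29*w - 0.48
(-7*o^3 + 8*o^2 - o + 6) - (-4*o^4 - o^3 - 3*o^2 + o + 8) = 4*o^4 - 6*o^3 + 11*o^2 - 2*o - 2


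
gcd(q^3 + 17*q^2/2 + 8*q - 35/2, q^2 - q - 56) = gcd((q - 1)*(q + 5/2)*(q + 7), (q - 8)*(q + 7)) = q + 7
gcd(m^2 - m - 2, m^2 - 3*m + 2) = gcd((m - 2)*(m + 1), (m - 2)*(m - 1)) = m - 2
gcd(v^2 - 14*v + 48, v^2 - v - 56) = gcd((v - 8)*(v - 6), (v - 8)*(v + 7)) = v - 8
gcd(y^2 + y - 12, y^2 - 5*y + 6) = y - 3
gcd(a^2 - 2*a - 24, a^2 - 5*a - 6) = a - 6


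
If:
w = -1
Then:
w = -1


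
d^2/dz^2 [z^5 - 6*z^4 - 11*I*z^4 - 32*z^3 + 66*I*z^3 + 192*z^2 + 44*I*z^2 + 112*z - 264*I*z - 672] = 20*z^3 + z^2*(-72 - 132*I) + z*(-192 + 396*I) + 384 + 88*I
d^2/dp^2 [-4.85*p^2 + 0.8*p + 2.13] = -9.70000000000000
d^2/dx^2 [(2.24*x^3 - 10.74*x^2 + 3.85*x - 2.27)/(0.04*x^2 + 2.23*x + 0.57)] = (24.104784*x^3 + 18.531024*x^2 + 2.625072*x - 39.239776)/(6.4e-5*x^6 + 0.010704*x^5 + 0.599484*x^4 + 11.394631*x^3 + 8.542647*x^2 + 2.173581*x + 0.185193)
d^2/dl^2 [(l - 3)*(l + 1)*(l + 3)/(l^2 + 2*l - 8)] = 2*(l^3 - 51*l^2 - 78*l - 188)/(l^6 + 6*l^5 - 12*l^4 - 88*l^3 + 96*l^2 + 384*l - 512)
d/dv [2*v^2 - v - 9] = 4*v - 1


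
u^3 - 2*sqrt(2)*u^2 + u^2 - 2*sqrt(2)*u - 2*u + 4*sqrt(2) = (u - 1)*(u + 2)*(u - 2*sqrt(2))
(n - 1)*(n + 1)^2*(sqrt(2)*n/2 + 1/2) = sqrt(2)*n^4/2 + n^3/2 + sqrt(2)*n^3/2 - sqrt(2)*n^2/2 + n^2/2 - sqrt(2)*n/2 - n/2 - 1/2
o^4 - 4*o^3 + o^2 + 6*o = o*(o - 3)*(o - 2)*(o + 1)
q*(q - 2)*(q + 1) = q^3 - q^2 - 2*q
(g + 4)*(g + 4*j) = g^2 + 4*g*j + 4*g + 16*j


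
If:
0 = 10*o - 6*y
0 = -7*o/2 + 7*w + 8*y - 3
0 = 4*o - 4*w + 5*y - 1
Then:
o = 57/377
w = 163/754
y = 95/377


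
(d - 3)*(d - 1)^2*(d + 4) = d^4 - d^3 - 13*d^2 + 25*d - 12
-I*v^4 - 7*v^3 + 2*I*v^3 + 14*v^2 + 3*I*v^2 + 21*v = v*(v - 3)*(v - 7*I)*(-I*v - I)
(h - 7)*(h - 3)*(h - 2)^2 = h^4 - 14*h^3 + 65*h^2 - 124*h + 84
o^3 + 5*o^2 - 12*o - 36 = (o - 3)*(o + 2)*(o + 6)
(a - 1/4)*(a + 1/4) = a^2 - 1/16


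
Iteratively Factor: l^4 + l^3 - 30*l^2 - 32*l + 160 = (l - 5)*(l^3 + 6*l^2 - 32) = (l - 5)*(l + 4)*(l^2 + 2*l - 8) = (l - 5)*(l - 2)*(l + 4)*(l + 4)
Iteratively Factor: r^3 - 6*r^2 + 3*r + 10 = (r - 2)*(r^2 - 4*r - 5) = (r - 2)*(r + 1)*(r - 5)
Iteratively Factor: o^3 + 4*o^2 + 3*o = (o)*(o^2 + 4*o + 3) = o*(o + 3)*(o + 1)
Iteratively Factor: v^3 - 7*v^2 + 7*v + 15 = (v - 3)*(v^2 - 4*v - 5) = (v - 5)*(v - 3)*(v + 1)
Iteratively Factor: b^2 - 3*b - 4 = (b - 4)*(b + 1)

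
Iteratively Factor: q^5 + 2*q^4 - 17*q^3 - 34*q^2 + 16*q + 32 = (q + 4)*(q^4 - 2*q^3 - 9*q^2 + 2*q + 8) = (q - 4)*(q + 4)*(q^3 + 2*q^2 - q - 2) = (q - 4)*(q + 1)*(q + 4)*(q^2 + q - 2) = (q - 4)*(q + 1)*(q + 2)*(q + 4)*(q - 1)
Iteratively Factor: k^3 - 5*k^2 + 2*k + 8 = (k + 1)*(k^2 - 6*k + 8) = (k - 2)*(k + 1)*(k - 4)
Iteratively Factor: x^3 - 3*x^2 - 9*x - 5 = (x + 1)*(x^2 - 4*x - 5) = (x - 5)*(x + 1)*(x + 1)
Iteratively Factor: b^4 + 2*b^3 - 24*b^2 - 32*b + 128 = (b - 2)*(b^3 + 4*b^2 - 16*b - 64) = (b - 2)*(b + 4)*(b^2 - 16) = (b - 4)*(b - 2)*(b + 4)*(b + 4)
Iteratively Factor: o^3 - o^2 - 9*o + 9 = (o + 3)*(o^2 - 4*o + 3) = (o - 3)*(o + 3)*(o - 1)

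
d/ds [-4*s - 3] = -4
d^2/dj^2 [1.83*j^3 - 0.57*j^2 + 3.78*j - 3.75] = 10.98*j - 1.14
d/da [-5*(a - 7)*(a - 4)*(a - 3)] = -15*a^2 + 140*a - 305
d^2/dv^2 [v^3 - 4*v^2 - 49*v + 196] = 6*v - 8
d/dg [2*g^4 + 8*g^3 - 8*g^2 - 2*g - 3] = 8*g^3 + 24*g^2 - 16*g - 2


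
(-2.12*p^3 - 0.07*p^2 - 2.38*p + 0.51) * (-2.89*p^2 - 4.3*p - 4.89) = 6.1268*p^5 + 9.3183*p^4 + 17.546*p^3 + 9.1024*p^2 + 9.4452*p - 2.4939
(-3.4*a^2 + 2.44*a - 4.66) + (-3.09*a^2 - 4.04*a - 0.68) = -6.49*a^2 - 1.6*a - 5.34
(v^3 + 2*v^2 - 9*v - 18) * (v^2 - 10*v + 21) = v^5 - 8*v^4 - 8*v^3 + 114*v^2 - 9*v - 378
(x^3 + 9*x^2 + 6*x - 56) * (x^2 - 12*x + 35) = x^5 - 3*x^4 - 67*x^3 + 187*x^2 + 882*x - 1960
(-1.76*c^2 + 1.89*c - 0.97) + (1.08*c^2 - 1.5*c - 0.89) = -0.68*c^2 + 0.39*c - 1.86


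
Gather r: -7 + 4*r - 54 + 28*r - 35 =32*r - 96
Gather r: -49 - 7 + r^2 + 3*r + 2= r^2 + 3*r - 54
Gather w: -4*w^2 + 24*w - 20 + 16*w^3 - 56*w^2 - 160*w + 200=16*w^3 - 60*w^2 - 136*w + 180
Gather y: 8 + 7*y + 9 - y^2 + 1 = -y^2 + 7*y + 18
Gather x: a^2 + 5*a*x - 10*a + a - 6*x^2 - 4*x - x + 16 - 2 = a^2 - 9*a - 6*x^2 + x*(5*a - 5) + 14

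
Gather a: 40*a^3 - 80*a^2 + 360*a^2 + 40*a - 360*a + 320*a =40*a^3 + 280*a^2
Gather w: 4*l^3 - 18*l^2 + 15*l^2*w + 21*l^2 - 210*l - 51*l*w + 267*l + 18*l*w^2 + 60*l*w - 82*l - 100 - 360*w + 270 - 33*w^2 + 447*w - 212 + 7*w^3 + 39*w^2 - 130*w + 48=4*l^3 + 3*l^2 - 25*l + 7*w^3 + w^2*(18*l + 6) + w*(15*l^2 + 9*l - 43) + 6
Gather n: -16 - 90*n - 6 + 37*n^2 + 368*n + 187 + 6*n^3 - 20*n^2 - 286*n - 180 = 6*n^3 + 17*n^2 - 8*n - 15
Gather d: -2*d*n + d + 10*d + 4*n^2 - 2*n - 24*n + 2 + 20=d*(11 - 2*n) + 4*n^2 - 26*n + 22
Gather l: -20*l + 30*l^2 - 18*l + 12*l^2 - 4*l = 42*l^2 - 42*l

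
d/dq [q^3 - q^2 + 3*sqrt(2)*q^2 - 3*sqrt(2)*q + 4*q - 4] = 3*q^2 - 2*q + 6*sqrt(2)*q - 3*sqrt(2) + 4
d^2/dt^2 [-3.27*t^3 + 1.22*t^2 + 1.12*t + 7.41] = 2.44 - 19.62*t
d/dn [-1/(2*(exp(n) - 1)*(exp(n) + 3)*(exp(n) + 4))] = ((exp(n) - 1)*(exp(n) + 3) + (exp(n) - 1)*(exp(n) + 4) + (exp(n) + 3)*(exp(n) + 4))/(8*(exp(n) + 3)^2*(exp(n) + 4)^2*sinh(n/2)^2)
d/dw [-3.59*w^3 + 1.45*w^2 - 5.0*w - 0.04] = -10.77*w^2 + 2.9*w - 5.0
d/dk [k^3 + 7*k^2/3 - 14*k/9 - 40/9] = 3*k^2 + 14*k/3 - 14/9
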